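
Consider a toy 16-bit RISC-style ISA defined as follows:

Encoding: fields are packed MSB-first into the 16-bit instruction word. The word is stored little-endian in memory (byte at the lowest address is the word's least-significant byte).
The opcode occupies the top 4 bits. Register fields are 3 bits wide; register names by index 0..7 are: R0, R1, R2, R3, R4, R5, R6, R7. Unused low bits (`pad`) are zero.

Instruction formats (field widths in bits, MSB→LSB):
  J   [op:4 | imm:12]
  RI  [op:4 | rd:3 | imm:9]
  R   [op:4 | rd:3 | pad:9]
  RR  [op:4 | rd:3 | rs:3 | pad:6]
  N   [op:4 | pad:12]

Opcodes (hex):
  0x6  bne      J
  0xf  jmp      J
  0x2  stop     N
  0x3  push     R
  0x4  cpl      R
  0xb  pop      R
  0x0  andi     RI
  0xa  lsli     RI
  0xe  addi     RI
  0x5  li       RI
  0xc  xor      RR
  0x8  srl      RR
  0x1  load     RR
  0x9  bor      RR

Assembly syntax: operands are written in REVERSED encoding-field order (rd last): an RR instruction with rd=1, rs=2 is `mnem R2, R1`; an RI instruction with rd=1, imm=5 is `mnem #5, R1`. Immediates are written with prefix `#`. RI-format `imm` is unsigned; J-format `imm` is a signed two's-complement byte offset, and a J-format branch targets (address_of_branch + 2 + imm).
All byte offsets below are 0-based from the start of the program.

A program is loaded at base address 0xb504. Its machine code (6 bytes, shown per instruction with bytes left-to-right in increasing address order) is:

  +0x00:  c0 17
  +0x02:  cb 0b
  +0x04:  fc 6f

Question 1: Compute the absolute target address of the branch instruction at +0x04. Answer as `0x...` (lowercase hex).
0xb506

off 0x04: read fc 6f as little → 0x6ffc
  opcode bits[15:12]=0x6: bne/J
  imm@[11:0]=0xffc (s12→-4) ⇒ #-4
  target = base 0xb504 + off 0x04 + 2 + imm -4 = 0xb506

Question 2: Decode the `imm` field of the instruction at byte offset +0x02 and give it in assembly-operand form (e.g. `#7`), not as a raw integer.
off 0x02: read cb 0b as little → 0x0bcb
  opcode bits[15:12]=0x0: andi/RI
  rd@[11:9]=0x5 ⇒ R5
  imm@[8:0]=0x1cb ⇒ #459

#459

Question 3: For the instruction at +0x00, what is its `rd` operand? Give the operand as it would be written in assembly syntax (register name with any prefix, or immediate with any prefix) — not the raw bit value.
R3

@+00  little-endian(c0 17) = 0x17c0
  opcode bits[15:12]=0x1: load/RR
  rd@[11:9]=0x3 ⇒ R3
  rs@[8:6]=0x7 ⇒ R7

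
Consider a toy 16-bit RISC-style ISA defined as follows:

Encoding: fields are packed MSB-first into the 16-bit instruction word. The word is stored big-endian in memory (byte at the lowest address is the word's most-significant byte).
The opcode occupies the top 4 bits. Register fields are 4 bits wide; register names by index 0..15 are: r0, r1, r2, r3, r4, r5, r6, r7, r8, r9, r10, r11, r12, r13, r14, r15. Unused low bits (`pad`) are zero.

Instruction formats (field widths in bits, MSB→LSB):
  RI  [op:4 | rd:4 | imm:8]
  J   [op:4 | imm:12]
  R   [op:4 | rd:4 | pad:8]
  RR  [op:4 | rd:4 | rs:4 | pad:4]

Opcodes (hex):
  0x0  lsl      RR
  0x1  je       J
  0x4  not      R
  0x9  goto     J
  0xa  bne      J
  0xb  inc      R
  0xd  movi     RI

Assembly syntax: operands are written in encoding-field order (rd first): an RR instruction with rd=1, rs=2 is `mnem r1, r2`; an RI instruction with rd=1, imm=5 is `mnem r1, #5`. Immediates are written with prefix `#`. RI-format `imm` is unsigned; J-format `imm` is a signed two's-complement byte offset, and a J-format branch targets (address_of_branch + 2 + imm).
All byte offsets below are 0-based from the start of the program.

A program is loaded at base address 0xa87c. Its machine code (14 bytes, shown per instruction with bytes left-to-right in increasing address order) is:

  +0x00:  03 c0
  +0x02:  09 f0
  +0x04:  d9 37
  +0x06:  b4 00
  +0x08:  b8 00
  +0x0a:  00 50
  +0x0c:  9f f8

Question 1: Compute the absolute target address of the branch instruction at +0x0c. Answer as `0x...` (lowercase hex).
+0x0c: 9f f8 ⇒ word 0x9ff8 (big)
  op=0x9ff8>>12=0x9 ⇒ goto (J)
  imm: (w>>0)&0xfff=0xff8 (s12→-8) → #-8
  target = base 0xa87c + off 0x0c + 2 + imm -8 = 0xa882

0xa882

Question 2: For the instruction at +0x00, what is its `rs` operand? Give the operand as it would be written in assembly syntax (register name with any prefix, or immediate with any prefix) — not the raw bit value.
off 0x00: read 03 c0 as big → 0x03c0
  opcode bits[15:12]=0x0: lsl/RR
  [11:8] rd=3 = r3
  [7:4] rs=12 = r12

r12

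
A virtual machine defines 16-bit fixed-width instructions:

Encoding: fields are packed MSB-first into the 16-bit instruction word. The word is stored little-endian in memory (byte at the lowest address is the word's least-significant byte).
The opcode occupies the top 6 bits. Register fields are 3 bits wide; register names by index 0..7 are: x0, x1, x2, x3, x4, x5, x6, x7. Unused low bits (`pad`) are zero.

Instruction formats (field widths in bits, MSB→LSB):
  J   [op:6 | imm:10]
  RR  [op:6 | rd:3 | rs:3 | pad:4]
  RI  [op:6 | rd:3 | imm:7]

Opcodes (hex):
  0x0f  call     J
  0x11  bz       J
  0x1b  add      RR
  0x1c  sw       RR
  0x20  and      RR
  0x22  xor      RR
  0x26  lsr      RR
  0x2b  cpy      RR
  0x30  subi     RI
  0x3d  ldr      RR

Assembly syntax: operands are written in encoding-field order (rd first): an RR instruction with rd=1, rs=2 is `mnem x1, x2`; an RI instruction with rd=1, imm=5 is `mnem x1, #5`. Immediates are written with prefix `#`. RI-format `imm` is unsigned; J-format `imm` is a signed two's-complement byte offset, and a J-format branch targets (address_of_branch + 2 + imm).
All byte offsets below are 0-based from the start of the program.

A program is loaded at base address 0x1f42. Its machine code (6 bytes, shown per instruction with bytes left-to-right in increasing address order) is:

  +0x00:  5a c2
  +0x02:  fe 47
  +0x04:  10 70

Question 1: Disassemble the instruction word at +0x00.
[00] 5a c2 → 0xc25a
  top 6b → 0x30 → subi [RI]
  rd@[9:7]=0x4 ⇒ x4
  imm@[6:0]=0x5a ⇒ #90

subi x4, #90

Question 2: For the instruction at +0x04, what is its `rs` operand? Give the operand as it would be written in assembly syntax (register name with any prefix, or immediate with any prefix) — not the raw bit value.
[04] 10 70 → 0x7010
  op=0x7010>>10=0x1c ⇒ sw (RR)
  [9:7] rd=0 = x0
  [6:4] rs=1 = x1

x1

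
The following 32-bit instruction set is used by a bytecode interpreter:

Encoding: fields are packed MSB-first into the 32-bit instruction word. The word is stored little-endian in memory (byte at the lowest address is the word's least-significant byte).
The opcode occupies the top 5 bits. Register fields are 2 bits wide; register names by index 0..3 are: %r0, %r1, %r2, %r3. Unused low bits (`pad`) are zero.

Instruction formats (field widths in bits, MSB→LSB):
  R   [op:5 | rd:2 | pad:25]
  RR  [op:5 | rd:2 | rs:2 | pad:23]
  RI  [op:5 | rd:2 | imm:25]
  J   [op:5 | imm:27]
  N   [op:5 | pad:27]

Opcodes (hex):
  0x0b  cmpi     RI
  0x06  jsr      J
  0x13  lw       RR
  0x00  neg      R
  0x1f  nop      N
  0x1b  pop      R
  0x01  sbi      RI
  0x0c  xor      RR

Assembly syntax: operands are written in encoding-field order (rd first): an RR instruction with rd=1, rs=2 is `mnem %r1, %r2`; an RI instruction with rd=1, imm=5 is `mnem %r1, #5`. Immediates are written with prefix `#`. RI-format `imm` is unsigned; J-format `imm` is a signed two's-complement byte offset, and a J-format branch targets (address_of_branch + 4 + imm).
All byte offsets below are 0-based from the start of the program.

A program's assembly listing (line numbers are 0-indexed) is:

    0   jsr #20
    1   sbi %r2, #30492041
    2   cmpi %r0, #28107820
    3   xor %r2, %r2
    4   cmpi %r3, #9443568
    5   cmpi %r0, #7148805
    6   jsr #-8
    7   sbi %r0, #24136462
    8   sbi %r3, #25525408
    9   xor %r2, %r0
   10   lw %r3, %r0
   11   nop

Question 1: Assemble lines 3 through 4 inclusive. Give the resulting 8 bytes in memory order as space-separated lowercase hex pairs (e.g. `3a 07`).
3. xor fields op=0xc:5|rd=2:2|rs=2:2|pad=0:23 → word 65000000h → 00 00 00 65
4. cmpi fields op=0xb:5|rd=3:2|imm=9443568:25 → word 5e9018f0h → f0 18 90 5e

00 00 00 65 f0 18 90 5e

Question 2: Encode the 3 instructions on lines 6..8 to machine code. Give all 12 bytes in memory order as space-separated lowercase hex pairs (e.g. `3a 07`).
L6: jsr op=0x6:5|imm=-8:27 ⇒ 0x37fffff8 ⇒ little f8 ff ff 37
L7: sbi op=0x1:5|rd=0:2|imm=24136462:25 ⇒ 0x09704b0e ⇒ little 0e 4b 70 09
L8: sbi op=0x1:5|rd=3:2|imm=25525408:25 ⇒ 0x0f857ca0 ⇒ little a0 7c 85 0f

f8 ff ff 37 0e 4b 70 09 a0 7c 85 0f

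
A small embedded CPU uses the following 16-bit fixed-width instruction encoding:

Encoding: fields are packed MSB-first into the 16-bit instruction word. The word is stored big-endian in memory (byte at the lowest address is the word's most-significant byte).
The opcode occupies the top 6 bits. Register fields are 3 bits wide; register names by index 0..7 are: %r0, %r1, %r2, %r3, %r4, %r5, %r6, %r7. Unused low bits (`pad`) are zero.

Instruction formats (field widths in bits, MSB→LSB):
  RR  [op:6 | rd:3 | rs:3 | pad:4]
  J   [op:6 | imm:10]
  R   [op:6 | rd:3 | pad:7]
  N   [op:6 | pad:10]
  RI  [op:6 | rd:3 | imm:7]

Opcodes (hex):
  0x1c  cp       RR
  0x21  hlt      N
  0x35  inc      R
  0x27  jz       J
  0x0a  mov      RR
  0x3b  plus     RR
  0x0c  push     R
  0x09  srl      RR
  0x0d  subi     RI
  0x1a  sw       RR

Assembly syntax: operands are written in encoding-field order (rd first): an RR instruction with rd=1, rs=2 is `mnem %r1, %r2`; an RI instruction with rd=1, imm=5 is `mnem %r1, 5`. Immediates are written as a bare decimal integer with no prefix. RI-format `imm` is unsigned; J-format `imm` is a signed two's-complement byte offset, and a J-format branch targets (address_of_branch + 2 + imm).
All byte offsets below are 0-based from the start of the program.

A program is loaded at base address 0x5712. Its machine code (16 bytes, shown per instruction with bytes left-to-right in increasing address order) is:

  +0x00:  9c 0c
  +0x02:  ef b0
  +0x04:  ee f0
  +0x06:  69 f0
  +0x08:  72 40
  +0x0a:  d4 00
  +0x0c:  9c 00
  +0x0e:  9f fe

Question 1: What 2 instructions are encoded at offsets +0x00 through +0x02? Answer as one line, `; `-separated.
off 0x00: read 9c 0c as big → 0x9c0c
  opcode bits[15:10]=0x27: jz/J
  imm@[9:0]=0xc ⇒ 12
off 0x02: read ef b0 as big → 0xefb0
  opcode bits[15:10]=0x3b: plus/RR
  rd@[9:7]=0x7 ⇒ %r7
  rs@[6:4]=0x3 ⇒ %r3

jz 12; plus %r7, %r3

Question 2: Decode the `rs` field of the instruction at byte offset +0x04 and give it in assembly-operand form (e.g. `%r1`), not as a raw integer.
[04] ee f0 → 0xeef0
  op=0xeef0>>10=0x3b ⇒ plus (RR)
  rd: (w>>7)&0x7=0x5 → %r5
  rs: (w>>4)&0x7=0x7 → %r7

%r7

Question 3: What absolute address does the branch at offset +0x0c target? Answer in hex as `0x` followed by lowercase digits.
off 0x0c: read 9c 00 as big → 0x9c00
  opcode bits[15:10]=0x27: jz/J
  imm: (w>>0)&0x3ff=0x0 → 0
  target = base 0x5712 + off 0x0c + 2 + imm 0 = 0x5720

0x5720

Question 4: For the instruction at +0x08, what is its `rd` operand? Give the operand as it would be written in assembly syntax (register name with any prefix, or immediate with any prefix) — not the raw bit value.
%r4

off 0x08: read 72 40 as big → 0x7240
  op=0x7240>>10=0x1c ⇒ cp (RR)
  rd@[9:7]=0x4 ⇒ %r4
  rs@[6:4]=0x4 ⇒ %r4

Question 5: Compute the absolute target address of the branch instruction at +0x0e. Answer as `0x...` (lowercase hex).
off 0x0e: read 9f fe as big → 0x9ffe
  top 6b → 0x27 → jz [J]
  imm@[9:0]=0x3fe (s10→-2) ⇒ -2
  target = base 0x5712 + off 0x0e + 2 + imm -2 = 0x5720

0x5720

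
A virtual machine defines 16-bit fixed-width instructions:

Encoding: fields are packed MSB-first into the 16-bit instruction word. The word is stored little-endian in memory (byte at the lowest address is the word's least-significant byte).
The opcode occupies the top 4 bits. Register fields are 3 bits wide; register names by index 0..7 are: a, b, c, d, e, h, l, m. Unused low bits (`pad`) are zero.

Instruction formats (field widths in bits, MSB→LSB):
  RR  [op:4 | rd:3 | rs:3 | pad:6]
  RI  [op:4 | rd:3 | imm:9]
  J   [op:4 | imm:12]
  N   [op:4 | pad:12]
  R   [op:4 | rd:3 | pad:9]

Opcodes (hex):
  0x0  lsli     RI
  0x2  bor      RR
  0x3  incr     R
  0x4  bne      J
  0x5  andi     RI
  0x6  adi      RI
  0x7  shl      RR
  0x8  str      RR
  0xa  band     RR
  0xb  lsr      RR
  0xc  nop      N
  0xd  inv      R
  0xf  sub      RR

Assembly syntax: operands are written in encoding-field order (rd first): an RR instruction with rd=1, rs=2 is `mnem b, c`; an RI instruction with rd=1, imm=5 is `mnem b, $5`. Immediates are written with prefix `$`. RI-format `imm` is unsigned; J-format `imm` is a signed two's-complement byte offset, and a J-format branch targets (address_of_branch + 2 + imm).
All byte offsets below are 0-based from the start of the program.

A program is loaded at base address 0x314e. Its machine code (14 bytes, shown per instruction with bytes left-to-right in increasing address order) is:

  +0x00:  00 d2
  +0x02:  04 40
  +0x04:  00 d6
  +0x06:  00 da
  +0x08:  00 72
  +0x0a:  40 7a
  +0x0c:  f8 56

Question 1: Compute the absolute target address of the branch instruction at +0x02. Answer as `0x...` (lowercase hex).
[02] 04 40 → 0x4004
  op=0x4004>>12=0x4 ⇒ bne (J)
  imm@[11:0]=0x4 ⇒ $4
  target = base 0x314e + off 0x02 + 2 + imm 4 = 0x3156

0x3156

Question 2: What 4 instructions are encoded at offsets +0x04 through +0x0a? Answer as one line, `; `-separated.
inv d; inv h; shl b, a; shl h, b

+0x04: 00 d6 ⇒ word 0xd600 (little)
  opcode bits[15:12]=0xd: inv/R
  rd@[11:9]=0x3 ⇒ d
+0x06: 00 da ⇒ word 0xda00 (little)
  opcode bits[15:12]=0xd: inv/R
  rd@[11:9]=0x5 ⇒ h
+0x08: 00 72 ⇒ word 0x7200 (little)
  opcode bits[15:12]=0x7: shl/RR
  rd@[11:9]=0x1 ⇒ b
  rs@[8:6]=0x0 ⇒ a
+0x0a: 40 7a ⇒ word 0x7a40 (little)
  opcode bits[15:12]=0x7: shl/RR
  rd@[11:9]=0x5 ⇒ h
  rs@[8:6]=0x1 ⇒ b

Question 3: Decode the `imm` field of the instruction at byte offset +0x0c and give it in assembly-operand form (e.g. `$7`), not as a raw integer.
@+0c  little-endian(f8 56) = 0x56f8
  op=0x56f8>>12=0x5 ⇒ andi (RI)
  [11:9] rd=3 = d
  [8:0] imm=248 = $248

$248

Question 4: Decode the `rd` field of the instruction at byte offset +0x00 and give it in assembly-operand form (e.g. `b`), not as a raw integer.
+0x00: 00 d2 ⇒ word 0xd200 (little)
  opcode bits[15:12]=0xd: inv/R
  rd: (w>>9)&0x7=0x1 → b

b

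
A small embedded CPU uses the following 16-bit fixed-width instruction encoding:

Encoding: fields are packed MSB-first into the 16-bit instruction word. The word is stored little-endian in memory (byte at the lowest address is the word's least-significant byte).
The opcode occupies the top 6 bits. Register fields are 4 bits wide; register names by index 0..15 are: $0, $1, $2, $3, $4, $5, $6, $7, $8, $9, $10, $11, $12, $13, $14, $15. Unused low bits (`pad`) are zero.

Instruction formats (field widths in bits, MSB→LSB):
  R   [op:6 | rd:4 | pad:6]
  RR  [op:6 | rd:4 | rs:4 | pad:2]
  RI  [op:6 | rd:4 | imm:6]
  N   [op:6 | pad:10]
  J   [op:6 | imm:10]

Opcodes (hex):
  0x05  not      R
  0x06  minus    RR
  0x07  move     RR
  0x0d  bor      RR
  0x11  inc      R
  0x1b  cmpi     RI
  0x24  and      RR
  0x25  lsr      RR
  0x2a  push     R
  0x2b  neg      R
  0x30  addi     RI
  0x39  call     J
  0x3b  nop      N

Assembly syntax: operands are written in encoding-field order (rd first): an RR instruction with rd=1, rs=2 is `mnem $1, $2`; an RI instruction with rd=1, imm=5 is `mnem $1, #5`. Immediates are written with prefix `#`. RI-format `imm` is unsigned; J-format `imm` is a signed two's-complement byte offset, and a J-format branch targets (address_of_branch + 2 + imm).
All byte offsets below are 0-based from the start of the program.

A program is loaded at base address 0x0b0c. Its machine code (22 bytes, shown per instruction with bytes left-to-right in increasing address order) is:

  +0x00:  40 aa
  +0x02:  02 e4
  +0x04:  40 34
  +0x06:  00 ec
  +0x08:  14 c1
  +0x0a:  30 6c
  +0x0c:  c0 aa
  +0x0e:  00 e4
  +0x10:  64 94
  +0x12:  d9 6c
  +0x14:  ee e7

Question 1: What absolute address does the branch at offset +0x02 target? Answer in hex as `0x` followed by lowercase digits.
0x0b12

@+02  little-endian(02 e4) = 0xe402
  opcode bits[15:10]=0x39: call/J
  imm: (w>>0)&0x3ff=0x2 → #2
  target = base 0x0b0c + off 0x02 + 2 + imm 2 = 0x0b12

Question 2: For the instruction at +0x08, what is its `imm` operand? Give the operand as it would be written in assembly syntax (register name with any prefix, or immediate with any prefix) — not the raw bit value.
@+08  little-endian(14 c1) = 0xc114
  top 6b → 0x30 → addi [RI]
  rd@[9:6]=0x4 ⇒ $4
  imm@[5:0]=0x14 ⇒ #20

#20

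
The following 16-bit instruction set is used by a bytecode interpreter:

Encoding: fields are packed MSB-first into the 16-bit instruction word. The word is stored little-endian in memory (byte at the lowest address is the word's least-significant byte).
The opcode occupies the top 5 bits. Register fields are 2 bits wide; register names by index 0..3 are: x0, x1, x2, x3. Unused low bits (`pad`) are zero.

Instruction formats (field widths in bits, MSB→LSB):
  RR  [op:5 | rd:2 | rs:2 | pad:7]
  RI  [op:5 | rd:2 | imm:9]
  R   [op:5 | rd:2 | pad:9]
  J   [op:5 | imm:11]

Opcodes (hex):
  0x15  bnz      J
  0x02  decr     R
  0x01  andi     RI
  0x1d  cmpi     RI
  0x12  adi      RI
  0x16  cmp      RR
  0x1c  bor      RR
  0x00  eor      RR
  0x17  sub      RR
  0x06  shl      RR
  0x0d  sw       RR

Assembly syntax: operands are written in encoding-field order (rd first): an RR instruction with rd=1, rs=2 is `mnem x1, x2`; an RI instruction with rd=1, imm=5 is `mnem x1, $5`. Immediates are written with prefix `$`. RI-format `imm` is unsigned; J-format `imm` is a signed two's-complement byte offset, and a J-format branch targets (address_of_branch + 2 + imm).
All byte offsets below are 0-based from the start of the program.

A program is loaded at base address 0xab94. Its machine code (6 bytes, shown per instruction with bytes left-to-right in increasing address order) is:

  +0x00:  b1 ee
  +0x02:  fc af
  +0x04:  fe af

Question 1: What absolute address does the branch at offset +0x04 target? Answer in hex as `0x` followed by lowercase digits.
0xab98

+0x04: fe af ⇒ word 0xaffe (little)
  op=0xaffe>>11=0x15 ⇒ bnz (J)
  imm@[10:0]=0x7fe (s11→-2) ⇒ $-2
  target = base 0xab94 + off 0x04 + 2 + imm -2 = 0xab98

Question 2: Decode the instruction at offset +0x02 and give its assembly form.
off 0x02: read fc af as little → 0xaffc
  top 5b → 0x15 → bnz [J]
  imm@[10:0]=0x7fc (s11→-4) ⇒ $-4

bnz $-4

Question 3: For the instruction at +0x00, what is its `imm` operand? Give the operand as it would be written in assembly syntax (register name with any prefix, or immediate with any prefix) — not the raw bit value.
+0x00: b1 ee ⇒ word 0xeeb1 (little)
  op=0xeeb1>>11=0x1d ⇒ cmpi (RI)
  rd: (w>>9)&0x3=0x3 → x3
  imm: (w>>0)&0x1ff=0xb1 → $177

$177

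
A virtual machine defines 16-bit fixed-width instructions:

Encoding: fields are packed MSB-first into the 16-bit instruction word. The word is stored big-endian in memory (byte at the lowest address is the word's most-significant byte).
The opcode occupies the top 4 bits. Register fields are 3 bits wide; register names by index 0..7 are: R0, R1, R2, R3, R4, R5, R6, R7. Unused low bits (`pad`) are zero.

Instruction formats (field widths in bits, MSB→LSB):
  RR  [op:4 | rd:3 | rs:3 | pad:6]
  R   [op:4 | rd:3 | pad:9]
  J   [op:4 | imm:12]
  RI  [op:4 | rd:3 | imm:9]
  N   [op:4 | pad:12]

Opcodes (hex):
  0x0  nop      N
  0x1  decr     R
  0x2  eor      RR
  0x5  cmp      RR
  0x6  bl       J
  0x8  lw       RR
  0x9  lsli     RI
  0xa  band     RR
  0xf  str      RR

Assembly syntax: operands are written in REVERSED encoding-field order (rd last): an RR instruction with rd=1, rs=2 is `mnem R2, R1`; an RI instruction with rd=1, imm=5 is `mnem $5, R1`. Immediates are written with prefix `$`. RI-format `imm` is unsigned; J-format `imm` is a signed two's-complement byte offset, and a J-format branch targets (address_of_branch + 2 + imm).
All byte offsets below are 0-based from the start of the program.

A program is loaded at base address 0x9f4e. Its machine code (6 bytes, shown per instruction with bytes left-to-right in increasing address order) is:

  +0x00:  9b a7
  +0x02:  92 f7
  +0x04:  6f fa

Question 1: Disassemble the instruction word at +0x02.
+0x02: 92 f7 ⇒ word 0x92f7 (big)
  top 4b → 0x9 → lsli [RI]
  rd@[11:9]=0x1 ⇒ R1
  imm@[8:0]=0xf7 ⇒ $247

lsli $247, R1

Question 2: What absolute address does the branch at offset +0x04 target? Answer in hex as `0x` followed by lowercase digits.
@+04  big-endian(6f fa) = 0x6ffa
  opcode bits[15:12]=0x6: bl/J
  imm@[11:0]=0xffa (s12→-6) ⇒ $-6
  target = base 0x9f4e + off 0x04 + 2 + imm -6 = 0x9f4e

0x9f4e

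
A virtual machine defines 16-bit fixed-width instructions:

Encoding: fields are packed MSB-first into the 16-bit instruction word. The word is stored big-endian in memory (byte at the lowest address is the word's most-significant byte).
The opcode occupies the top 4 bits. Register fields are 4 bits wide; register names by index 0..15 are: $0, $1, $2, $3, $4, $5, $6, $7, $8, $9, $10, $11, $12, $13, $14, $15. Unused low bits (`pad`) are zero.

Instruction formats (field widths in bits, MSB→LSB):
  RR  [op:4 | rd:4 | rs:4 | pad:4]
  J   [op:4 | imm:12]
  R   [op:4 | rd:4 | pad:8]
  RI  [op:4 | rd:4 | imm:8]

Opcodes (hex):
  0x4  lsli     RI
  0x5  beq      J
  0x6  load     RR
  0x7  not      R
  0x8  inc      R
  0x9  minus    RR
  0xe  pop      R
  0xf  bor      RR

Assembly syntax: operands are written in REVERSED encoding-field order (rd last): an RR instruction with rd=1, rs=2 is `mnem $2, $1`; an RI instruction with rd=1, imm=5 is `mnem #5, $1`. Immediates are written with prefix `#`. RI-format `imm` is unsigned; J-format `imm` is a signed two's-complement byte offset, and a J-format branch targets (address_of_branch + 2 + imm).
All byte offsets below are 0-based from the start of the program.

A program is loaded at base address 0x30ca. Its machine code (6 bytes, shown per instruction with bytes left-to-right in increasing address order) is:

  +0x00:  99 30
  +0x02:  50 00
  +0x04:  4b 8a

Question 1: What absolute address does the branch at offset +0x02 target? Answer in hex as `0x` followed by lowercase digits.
0x30ce

off 0x02: read 50 00 as big → 0x5000
  op=0x5000>>12=0x5 ⇒ beq (J)
  [11:0] imm=0 = #0
  target = base 0x30ca + off 0x02 + 2 + imm 0 = 0x30ce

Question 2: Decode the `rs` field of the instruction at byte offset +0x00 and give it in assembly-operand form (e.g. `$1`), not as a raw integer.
$3

@+00  big-endian(99 30) = 0x9930
  op=0x9930>>12=0x9 ⇒ minus (RR)
  rd@[11:8]=0x9 ⇒ $9
  rs@[7:4]=0x3 ⇒ $3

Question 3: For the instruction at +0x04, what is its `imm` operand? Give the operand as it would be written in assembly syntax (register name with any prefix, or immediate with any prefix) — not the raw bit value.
#138

[04] 4b 8a → 0x4b8a
  top 4b → 0x4 → lsli [RI]
  rd@[11:8]=0xb ⇒ $11
  imm@[7:0]=0x8a ⇒ #138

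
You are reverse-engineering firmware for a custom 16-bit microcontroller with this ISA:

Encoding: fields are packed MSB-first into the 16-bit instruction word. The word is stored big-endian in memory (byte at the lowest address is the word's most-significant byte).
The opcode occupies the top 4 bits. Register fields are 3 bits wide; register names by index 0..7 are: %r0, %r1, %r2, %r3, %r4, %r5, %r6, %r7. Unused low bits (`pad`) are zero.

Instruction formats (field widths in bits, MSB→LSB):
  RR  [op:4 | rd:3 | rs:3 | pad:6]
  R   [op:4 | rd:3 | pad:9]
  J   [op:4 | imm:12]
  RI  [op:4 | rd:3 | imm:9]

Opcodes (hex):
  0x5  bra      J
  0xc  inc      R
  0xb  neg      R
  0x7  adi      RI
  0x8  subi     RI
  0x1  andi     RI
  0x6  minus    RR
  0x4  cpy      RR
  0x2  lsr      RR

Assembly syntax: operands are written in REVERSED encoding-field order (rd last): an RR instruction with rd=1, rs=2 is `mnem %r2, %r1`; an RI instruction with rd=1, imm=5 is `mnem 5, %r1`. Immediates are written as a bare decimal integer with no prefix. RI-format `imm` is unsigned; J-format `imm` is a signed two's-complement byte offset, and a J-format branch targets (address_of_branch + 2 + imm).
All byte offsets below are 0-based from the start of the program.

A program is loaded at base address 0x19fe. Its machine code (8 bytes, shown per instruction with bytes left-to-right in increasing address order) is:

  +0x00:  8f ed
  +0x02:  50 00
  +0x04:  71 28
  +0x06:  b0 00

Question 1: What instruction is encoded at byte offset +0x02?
bra 0

+0x02: 50 00 ⇒ word 0x5000 (big)
  op=0x5000>>12=0x5 ⇒ bra (J)
  [11:0] imm=0 = 0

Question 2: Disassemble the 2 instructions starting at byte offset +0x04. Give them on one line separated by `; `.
adi 296, %r0; neg %r0

@+04  big-endian(71 28) = 0x7128
  top 4b → 0x7 → adi [RI]
  rd@[11:9]=0x0 ⇒ %r0
  imm@[8:0]=0x128 ⇒ 296
@+06  big-endian(b0 00) = 0xb000
  top 4b → 0xb → neg [R]
  rd@[11:9]=0x0 ⇒ %r0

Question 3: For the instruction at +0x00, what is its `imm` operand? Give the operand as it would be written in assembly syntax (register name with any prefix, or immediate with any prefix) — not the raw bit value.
493

@+00  big-endian(8f ed) = 0x8fed
  top 4b → 0x8 → subi [RI]
  [11:9] rd=7 = %r7
  [8:0] imm=493 = 493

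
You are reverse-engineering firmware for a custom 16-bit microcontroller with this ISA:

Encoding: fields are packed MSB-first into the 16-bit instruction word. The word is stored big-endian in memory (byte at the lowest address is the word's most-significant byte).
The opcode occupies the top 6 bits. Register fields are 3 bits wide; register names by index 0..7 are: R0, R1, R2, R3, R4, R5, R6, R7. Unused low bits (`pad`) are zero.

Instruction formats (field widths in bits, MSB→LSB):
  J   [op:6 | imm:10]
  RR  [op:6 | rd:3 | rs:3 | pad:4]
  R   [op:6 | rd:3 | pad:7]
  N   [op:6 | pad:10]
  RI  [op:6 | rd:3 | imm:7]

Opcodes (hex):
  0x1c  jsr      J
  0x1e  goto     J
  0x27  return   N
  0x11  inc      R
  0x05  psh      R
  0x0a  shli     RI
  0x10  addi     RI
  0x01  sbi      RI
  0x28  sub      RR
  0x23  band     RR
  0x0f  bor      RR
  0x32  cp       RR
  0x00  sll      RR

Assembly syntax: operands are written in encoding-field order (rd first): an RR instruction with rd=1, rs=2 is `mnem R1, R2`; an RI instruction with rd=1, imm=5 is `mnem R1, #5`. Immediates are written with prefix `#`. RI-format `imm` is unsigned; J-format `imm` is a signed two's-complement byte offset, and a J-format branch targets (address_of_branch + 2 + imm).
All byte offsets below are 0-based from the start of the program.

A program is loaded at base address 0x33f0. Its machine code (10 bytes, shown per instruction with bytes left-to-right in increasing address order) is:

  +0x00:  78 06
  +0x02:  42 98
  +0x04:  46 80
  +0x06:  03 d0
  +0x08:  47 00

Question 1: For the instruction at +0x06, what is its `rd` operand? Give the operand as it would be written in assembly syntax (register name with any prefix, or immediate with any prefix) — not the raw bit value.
R7

[06] 03 d0 → 0x03d0
  op=0x03d0>>10=0x0 ⇒ sll (RR)
  rd@[9:7]=0x7 ⇒ R7
  rs@[6:4]=0x5 ⇒ R5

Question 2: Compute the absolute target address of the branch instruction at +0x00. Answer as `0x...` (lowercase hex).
0x33f8

@+00  big-endian(78 06) = 0x7806
  opcode bits[15:10]=0x1e: goto/J
  imm@[9:0]=0x6 ⇒ #6
  target = base 0x33f0 + off 0x00 + 2 + imm 6 = 0x33f8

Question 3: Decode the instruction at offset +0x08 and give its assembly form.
[08] 47 00 → 0x4700
  opcode bits[15:10]=0x11: inc/R
  rd@[9:7]=0x6 ⇒ R6

inc R6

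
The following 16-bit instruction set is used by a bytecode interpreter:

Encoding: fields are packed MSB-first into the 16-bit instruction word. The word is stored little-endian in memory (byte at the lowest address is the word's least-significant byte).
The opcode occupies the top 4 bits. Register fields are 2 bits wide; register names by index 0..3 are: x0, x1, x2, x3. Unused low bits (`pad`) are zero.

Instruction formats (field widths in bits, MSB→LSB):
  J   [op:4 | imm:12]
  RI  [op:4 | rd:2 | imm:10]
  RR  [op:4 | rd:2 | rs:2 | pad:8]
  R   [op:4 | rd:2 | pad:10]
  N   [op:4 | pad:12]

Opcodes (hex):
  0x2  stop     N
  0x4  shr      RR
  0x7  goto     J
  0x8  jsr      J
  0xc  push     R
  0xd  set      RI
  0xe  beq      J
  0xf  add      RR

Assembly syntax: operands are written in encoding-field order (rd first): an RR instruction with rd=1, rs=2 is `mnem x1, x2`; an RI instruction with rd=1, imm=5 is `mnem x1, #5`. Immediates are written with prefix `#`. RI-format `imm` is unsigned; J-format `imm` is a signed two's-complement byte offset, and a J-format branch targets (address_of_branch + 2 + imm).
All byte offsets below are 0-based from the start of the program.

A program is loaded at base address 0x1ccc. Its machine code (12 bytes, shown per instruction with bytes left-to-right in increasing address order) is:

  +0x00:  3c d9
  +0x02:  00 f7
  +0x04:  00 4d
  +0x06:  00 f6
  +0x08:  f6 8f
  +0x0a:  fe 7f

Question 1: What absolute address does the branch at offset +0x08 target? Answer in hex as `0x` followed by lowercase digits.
0x1ccc

@+08  little-endian(f6 8f) = 0x8ff6
  opcode bits[15:12]=0x8: jsr/J
  [11:0] imm=4086 (s12→-10) = #-10
  target = base 0x1ccc + off 0x08 + 2 + imm -10 = 0x1ccc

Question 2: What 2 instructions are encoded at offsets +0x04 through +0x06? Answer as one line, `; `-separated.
@+04  little-endian(00 4d) = 0x4d00
  top 4b → 0x4 → shr [RR]
  rd: (w>>10)&0x3=0x3 → x3
  rs: (w>>8)&0x3=0x1 → x1
@+06  little-endian(00 f6) = 0xf600
  top 4b → 0xf → add [RR]
  rd: (w>>10)&0x3=0x1 → x1
  rs: (w>>8)&0x3=0x2 → x2

shr x3, x1; add x1, x2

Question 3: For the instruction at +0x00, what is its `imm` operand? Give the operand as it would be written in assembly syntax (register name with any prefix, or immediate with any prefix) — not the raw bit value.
@+00  little-endian(3c d9) = 0xd93c
  opcode bits[15:12]=0xd: set/RI
  rd: (w>>10)&0x3=0x2 → x2
  imm: (w>>0)&0x3ff=0x13c → #316

#316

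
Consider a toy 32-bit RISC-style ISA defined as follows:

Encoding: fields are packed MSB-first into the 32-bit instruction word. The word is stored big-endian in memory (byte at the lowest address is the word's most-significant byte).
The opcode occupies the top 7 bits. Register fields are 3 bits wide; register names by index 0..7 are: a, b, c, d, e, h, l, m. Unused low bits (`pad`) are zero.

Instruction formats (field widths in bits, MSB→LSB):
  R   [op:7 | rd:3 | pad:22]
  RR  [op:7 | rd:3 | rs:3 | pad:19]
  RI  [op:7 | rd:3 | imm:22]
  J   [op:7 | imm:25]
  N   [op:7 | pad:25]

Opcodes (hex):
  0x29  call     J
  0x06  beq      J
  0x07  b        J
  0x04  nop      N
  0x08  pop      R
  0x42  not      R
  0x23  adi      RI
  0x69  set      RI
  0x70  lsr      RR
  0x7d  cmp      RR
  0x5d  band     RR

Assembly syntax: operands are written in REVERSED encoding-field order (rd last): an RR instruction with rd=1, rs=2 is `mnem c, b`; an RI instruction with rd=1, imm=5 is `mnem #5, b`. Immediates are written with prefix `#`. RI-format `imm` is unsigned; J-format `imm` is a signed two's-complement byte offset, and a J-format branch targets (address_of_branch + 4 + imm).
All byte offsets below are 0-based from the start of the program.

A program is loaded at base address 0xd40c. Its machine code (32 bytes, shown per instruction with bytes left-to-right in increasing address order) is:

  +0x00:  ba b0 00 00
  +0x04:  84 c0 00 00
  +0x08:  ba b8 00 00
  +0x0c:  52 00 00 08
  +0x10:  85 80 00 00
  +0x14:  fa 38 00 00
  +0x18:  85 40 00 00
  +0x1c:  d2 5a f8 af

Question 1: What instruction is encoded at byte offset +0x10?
not l

[10] 85 80 00 00 → 0x85800000
  top 7b → 0x42 → not [R]
  rd@[24:22]=0x6 ⇒ l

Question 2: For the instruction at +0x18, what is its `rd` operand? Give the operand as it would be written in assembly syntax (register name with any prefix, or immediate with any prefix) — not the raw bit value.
h

off 0x18: read 85 40 00 00 as big → 0x85400000
  op=0x85400000>>25=0x42 ⇒ not (R)
  rd@[24:22]=0x5 ⇒ h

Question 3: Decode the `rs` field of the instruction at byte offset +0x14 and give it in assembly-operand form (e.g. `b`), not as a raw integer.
+0x14: fa 38 00 00 ⇒ word 0xfa380000 (big)
  op=0xfa380000>>25=0x7d ⇒ cmp (RR)
  rd@[24:22]=0x0 ⇒ a
  rs@[21:19]=0x7 ⇒ m

m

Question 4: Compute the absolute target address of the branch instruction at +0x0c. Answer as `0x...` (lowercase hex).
0xd424

[0c] 52 00 00 08 → 0x52000008
  top 7b → 0x29 → call [J]
  imm: (w>>0)&0x1ffffff=0x8 → #8
  target = base 0xd40c + off 0x0c + 4 + imm 8 = 0xd424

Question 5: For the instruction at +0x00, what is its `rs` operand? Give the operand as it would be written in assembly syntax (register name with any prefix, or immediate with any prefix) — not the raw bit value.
l

off 0x00: read ba b0 00 00 as big → 0xbab00000
  op=0xbab00000>>25=0x5d ⇒ band (RR)
  rd: (w>>22)&0x7=0x2 → c
  rs: (w>>19)&0x7=0x6 → l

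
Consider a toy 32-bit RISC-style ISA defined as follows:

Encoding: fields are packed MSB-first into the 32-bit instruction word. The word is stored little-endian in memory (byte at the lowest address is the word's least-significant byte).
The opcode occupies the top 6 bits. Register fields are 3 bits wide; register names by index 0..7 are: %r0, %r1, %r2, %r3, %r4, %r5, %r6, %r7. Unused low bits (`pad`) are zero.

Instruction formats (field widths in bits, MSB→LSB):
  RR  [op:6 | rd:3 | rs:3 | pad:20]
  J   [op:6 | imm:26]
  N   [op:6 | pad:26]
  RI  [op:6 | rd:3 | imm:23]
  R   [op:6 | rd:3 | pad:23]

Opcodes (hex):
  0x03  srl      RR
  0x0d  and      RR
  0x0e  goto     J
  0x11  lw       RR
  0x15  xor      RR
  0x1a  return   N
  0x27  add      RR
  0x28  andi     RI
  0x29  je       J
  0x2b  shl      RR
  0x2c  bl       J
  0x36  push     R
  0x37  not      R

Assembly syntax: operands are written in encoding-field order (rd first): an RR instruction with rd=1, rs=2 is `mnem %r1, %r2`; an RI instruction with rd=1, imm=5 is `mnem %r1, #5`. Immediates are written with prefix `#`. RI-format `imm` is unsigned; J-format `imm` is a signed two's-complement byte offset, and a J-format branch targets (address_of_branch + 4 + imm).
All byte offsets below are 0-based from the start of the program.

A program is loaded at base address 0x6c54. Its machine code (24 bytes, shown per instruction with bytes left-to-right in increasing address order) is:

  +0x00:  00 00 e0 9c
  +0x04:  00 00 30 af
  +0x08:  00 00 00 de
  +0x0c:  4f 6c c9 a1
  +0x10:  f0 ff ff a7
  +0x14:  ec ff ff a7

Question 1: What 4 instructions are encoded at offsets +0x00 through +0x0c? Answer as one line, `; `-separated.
add %r1, %r6; shl %r6, %r3; not %r4; andi %r3, #4811855

[00] 00 00 e0 9c → 0x9ce00000
  op=0x9ce00000>>26=0x27 ⇒ add (RR)
  rd: (w>>23)&0x7=0x1 → %r1
  rs: (w>>20)&0x7=0x6 → %r6
[04] 00 00 30 af → 0xaf300000
  op=0xaf300000>>26=0x2b ⇒ shl (RR)
  rd: (w>>23)&0x7=0x6 → %r6
  rs: (w>>20)&0x7=0x3 → %r3
[08] 00 00 00 de → 0xde000000
  op=0xde000000>>26=0x37 ⇒ not (R)
  rd: (w>>23)&0x7=0x4 → %r4
[0c] 4f 6c c9 a1 → 0xa1c96c4f
  op=0xa1c96c4f>>26=0x28 ⇒ andi (RI)
  rd: (w>>23)&0x7=0x3 → %r3
  imm: (w>>0)&0x7fffff=0x496c4f → #4811855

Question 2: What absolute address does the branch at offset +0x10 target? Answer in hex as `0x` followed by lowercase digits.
+0x10: f0 ff ff a7 ⇒ word 0xa7fffff0 (little)
  top 6b → 0x29 → je [J]
  imm: (w>>0)&0x3ffffff=0x3fffff0 (s26→-16) → #-16
  target = base 0x6c54 + off 0x10 + 4 + imm -16 = 0x6c58

0x6c58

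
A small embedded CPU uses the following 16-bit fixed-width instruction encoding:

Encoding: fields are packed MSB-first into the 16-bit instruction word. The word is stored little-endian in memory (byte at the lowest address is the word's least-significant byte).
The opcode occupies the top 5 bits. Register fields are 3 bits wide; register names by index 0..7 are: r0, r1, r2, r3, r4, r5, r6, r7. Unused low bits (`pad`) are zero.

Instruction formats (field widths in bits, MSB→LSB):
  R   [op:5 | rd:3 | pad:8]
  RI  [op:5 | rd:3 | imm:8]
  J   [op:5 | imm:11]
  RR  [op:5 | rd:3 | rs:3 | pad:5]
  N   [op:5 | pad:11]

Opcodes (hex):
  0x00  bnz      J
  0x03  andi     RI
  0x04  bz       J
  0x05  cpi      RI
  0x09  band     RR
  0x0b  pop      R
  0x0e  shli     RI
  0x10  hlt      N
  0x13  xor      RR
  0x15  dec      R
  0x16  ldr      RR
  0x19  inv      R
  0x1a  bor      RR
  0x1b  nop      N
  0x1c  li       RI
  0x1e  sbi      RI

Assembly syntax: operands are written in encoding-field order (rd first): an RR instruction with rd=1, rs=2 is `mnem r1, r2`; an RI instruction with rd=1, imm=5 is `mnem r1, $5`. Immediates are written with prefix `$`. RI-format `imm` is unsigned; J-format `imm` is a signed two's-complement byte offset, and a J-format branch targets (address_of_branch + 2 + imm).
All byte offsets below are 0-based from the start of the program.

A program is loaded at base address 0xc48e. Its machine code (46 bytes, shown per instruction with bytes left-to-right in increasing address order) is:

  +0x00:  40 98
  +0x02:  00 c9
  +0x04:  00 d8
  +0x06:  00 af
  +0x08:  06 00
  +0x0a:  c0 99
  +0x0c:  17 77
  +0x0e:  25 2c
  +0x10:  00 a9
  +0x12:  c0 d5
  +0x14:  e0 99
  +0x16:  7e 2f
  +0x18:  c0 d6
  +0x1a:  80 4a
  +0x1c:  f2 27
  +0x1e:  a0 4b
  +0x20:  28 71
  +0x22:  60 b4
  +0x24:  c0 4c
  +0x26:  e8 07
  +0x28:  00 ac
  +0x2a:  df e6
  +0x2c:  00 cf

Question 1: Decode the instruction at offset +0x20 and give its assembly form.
@+20  little-endian(28 71) = 0x7128
  op=0x7128>>11=0xe ⇒ shli (RI)
  rd@[10:8]=0x1 ⇒ r1
  imm@[7:0]=0x28 ⇒ $40

shli r1, $40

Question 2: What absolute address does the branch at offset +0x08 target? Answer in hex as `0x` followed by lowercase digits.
[08] 06 00 → 0x0006
  top 5b → 0x0 → bnz [J]
  imm@[10:0]=0x6 ⇒ $6
  target = base 0xc48e + off 0x08 + 2 + imm 6 = 0xc49e

0xc49e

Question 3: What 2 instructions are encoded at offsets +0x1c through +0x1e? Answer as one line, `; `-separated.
bz $-14; band r3, r5

[1c] f2 27 → 0x27f2
  opcode bits[15:11]=0x4: bz/J
  imm: (w>>0)&0x7ff=0x7f2 (s11→-14) → $-14
[1e] a0 4b → 0x4ba0
  opcode bits[15:11]=0x9: band/RR
  rd: (w>>8)&0x7=0x3 → r3
  rs: (w>>5)&0x7=0x5 → r5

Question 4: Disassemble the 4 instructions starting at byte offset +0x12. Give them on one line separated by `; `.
bor r5, r6; xor r1, r7; cpi r7, $126; bor r6, r6

+0x12: c0 d5 ⇒ word 0xd5c0 (little)
  top 5b → 0x1a → bor [RR]
  rd: (w>>8)&0x7=0x5 → r5
  rs: (w>>5)&0x7=0x6 → r6
+0x14: e0 99 ⇒ word 0x99e0 (little)
  top 5b → 0x13 → xor [RR]
  rd: (w>>8)&0x7=0x1 → r1
  rs: (w>>5)&0x7=0x7 → r7
+0x16: 7e 2f ⇒ word 0x2f7e (little)
  top 5b → 0x5 → cpi [RI]
  rd: (w>>8)&0x7=0x7 → r7
  imm: (w>>0)&0xff=0x7e → $126
+0x18: c0 d6 ⇒ word 0xd6c0 (little)
  top 5b → 0x1a → bor [RR]
  rd: (w>>8)&0x7=0x6 → r6
  rs: (w>>5)&0x7=0x6 → r6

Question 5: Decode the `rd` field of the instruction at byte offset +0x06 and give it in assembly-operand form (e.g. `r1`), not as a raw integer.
r7

off 0x06: read 00 af as little → 0xaf00
  top 5b → 0x15 → dec [R]
  rd: (w>>8)&0x7=0x7 → r7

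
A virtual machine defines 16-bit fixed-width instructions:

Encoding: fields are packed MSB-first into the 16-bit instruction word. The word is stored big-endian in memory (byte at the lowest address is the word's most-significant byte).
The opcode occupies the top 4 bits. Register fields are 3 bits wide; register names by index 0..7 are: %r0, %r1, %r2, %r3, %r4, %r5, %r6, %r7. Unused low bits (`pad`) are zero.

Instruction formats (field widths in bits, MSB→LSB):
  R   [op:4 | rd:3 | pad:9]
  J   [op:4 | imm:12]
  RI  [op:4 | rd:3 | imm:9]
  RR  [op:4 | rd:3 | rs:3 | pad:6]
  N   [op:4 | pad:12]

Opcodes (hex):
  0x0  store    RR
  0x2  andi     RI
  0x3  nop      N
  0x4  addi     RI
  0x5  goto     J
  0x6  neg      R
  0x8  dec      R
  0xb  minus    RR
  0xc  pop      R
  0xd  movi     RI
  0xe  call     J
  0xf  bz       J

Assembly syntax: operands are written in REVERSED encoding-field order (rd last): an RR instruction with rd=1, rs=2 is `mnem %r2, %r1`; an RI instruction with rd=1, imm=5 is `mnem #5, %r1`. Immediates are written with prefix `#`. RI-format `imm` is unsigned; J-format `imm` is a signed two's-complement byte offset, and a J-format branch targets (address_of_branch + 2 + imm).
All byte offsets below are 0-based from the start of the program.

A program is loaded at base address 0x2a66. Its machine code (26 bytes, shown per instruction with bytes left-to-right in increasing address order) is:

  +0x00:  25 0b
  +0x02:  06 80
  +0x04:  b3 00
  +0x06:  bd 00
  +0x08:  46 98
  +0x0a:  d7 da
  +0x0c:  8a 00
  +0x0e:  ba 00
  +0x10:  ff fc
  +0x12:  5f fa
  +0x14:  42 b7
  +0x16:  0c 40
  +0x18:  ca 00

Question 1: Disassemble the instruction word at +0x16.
[16] 0c 40 → 0x0c40
  top 4b → 0x0 → store [RR]
  [11:9] rd=6 = %r6
  [8:6] rs=1 = %r1

store %r1, %r6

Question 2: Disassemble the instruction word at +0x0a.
off 0x0a: read d7 da as big → 0xd7da
  op=0xd7da>>12=0xd ⇒ movi (RI)
  rd@[11:9]=0x3 ⇒ %r3
  imm@[8:0]=0x1da ⇒ #474

movi #474, %r3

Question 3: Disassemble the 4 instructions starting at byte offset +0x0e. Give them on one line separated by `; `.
[0e] ba 00 → 0xba00
  top 4b → 0xb → minus [RR]
  rd@[11:9]=0x5 ⇒ %r5
  rs@[8:6]=0x0 ⇒ %r0
[10] ff fc → 0xfffc
  top 4b → 0xf → bz [J]
  imm@[11:0]=0xffc (s12→-4) ⇒ #-4
[12] 5f fa → 0x5ffa
  top 4b → 0x5 → goto [J]
  imm@[11:0]=0xffa (s12→-6) ⇒ #-6
[14] 42 b7 → 0x42b7
  top 4b → 0x4 → addi [RI]
  rd@[11:9]=0x1 ⇒ %r1
  imm@[8:0]=0xb7 ⇒ #183

minus %r0, %r5; bz #-4; goto #-6; addi #183, %r1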